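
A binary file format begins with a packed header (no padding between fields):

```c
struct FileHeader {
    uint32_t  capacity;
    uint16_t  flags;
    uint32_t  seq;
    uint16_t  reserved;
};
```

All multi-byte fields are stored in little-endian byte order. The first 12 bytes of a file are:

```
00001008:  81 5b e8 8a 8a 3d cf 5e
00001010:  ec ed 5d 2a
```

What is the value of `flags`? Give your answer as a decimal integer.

15754

`flags` follows `capacity` (4 bytes), so it starts at byte offset 4 and occupies 2 bytes.
Bytes at offsets 4..5: 8A 3D.
In little-endian order the low byte comes first in memory.
Reassemble most-significant byte first: 3D 8A → 0x3D8A.
0x3D8A = 15754.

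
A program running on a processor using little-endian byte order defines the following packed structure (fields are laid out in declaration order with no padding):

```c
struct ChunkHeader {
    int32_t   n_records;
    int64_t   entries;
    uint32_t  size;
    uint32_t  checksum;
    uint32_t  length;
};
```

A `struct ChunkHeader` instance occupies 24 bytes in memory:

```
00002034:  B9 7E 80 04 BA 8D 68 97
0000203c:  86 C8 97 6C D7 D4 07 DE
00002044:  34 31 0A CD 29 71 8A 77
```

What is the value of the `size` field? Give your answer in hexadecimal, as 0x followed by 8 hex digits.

`size` follows `n_records` (4 B), `entries` (8 B), so it starts at offset 4 + 8 = 12 and occupies 4 bytes.
Bytes at offsets 12..15: D7 D4 07 DE.
Little-endian: lowest address holds the least-significant byte.
Reassemble most-significant byte first: DE 07 D4 D7 → 0xDE07D4D7.

0xDE07D4D7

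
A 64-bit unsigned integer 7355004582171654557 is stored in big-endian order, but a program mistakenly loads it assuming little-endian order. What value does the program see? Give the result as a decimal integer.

11329287486820651622

7355004582171654557 in 64-bit hexadecimal is 0x661239B2F1B6399D.
Stored big-endian, the bytes at ascending addresses are 66 12 39 B2 F1 B6 39 9D.
Read back as little-endian, the first byte is least significant, giving 0x9D39B6F1B2391266.
0x9D39B6F1B2391266 = 11329287486820651622.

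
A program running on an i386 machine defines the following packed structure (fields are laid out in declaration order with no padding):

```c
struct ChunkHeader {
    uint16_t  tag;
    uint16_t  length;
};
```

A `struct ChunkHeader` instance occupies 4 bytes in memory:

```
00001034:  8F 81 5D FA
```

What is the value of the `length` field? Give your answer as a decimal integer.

`length` follows `tag` (2 bytes), so it starts at byte offset 2 and occupies 2 bytes.
Bytes at offsets 2..3: 5D FA.
In little-endian order the low byte comes first in memory.
Reassemble most-significant byte first: FA 5D → 0xFA5D.
0xFA5D = 64093.

64093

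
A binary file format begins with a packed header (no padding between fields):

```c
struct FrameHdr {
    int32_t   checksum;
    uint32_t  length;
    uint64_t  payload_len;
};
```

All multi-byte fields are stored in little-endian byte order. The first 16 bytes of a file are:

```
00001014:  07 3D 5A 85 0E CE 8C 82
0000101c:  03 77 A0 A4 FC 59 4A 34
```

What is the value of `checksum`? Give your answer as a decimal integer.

-2057683705

`checksum` is the first field, at byte offset 0, occupying 4 bytes.
Bytes at offsets 0..3: 07 3D 5A 85.
Little-endian stores the least-significant byte at the lowest address.
Reassemble most-significant byte first: 85 5A 3D 07 → 0x855A3D07.
Top bit is set, so as a signed 32-bit value this is 0x855A3D07 − 2^32 = -2057683705.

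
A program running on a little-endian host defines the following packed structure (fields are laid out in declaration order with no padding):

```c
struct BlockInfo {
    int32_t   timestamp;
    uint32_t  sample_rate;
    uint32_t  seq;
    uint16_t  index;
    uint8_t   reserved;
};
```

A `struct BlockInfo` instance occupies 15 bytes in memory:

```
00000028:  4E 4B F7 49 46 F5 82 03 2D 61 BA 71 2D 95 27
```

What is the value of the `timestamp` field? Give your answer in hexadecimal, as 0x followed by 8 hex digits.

0x49F74B4E

`timestamp` is the first field, at byte offset 0, occupying 4 bytes.
Bytes at offsets 0..3: 4E 4B F7 49.
Little-endian stores the least-significant byte at the lowest address.
Reassemble most-significant byte first: 49 F7 4B 4E → 0x49F74B4E.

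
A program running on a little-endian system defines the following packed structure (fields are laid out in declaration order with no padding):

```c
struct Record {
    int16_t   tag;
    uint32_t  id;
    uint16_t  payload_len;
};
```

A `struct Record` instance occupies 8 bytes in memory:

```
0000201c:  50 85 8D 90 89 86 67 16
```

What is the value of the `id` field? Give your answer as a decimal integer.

`id` follows `tag` (2 bytes), so it starts at byte offset 2 and occupies 4 bytes.
Bytes at offsets 2..5: 8D 90 89 86.
Little-endian: lowest address holds the least-significant byte.
Reassemble most-significant byte first: 86 89 90 8D → 0x8689908D.
0x8689908D = 2257162381.

2257162381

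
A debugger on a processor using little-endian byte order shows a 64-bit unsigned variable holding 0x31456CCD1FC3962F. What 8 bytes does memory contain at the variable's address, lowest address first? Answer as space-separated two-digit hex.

2F 96 C3 1F CD 6C 45 31

Split into bytes (most-significant first): 31 45 6C CD 1F C3 96 2F.
Little-endian: lowest address holds the least-significant byte.
So at ascending addresses the bytes are 2F 96 C3 1F CD 6C 45 31.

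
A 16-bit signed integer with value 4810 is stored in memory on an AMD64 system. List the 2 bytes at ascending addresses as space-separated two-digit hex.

CA 12

4810 in hexadecimal, padded to 16 bits, is 0x12CA.
Split into bytes (most-significant first): 12 CA.
Little-endian: lowest address holds the least-significant byte.
So at ascending addresses the bytes are CA 12.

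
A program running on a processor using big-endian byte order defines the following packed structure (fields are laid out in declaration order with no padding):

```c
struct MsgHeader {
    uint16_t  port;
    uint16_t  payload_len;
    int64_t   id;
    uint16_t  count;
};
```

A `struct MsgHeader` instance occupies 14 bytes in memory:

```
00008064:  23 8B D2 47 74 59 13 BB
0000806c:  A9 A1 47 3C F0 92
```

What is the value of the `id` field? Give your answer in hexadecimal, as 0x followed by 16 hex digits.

0x745913BBA9A1473C

`id` follows `port` (2 B), `payload_len` (2 B), so it starts at offset 2 + 2 = 4 and occupies 8 bytes.
Bytes at offsets 4..11: 74 59 13 BB A9 A1 47 3C.
In big-endian order the high byte comes first in memory.
The bytes are already most-significant first: 0x745913BBA9A1473C.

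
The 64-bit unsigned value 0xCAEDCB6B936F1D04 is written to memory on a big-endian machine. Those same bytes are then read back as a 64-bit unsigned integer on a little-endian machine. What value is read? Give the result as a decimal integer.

Stored big-endian, the bytes at ascending addresses are CA ED CB 6B 93 6F 1D 04.
Read back as little-endian, the first byte is least significant, giving 0x041D6F936BCBEDCA.
0x041D6F936BCBEDCA = 296515829435723210.

296515829435723210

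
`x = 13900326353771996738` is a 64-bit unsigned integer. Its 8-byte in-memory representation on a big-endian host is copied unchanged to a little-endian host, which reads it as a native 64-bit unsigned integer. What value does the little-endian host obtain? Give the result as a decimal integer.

4802689820476434368

13900326353771996738 in 64-bit hexadecimal is 0xC0E7E12BF294A642.
Stored big-endian, the bytes at ascending addresses are C0 E7 E1 2B F2 94 A6 42.
Read back as little-endian, the first byte is least significant, giving 0x42A694F22BE1E7C0.
0x42A694F22BE1E7C0 = 4802689820476434368.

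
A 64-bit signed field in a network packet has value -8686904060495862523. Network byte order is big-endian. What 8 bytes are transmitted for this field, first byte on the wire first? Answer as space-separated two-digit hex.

87 71 EA C8 3C 3E E5 05

Two's complement of -8686904060495862523 in 64 bits: 8686904060495862523 = 0x788E1537C3C11AFB; invert → 0x8771EAC83C3EE504; add 1 → 0x8771EAC83C3EE505.
Split into bytes (most-significant first): 87 71 EA C8 3C 3E E5 05.
In big-endian order the high byte comes first in memory.
So the memory order matches the most-significant-first order: 87 71 EA C8 3C 3E E5 05.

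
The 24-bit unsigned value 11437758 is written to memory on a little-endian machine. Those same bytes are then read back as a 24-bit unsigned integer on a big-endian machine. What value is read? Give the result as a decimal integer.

11437758 in 24-bit hexadecimal is 0xAE86BE.
Stored little-endian, the bytes at ascending addresses are BE 86 AE.
Read back as big-endian, the last byte is least significant, giving 0xBE86AE.
0xBE86AE = 12486318.

12486318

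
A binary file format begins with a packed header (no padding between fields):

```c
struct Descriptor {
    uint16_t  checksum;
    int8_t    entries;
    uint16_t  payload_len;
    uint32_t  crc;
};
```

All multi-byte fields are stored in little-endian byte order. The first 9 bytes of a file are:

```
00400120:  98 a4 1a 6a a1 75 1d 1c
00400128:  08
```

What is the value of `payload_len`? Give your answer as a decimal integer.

`payload_len` follows `checksum` (2 B), `entries` (1 B), so it starts at offset 2 + 1 = 3 and occupies 2 bytes.
Bytes at offsets 3..4: 6A A1.
Little-endian: lowest address holds the least-significant byte.
Reassemble most-significant byte first: A1 6A → 0xA16A.
0xA16A = 41322.

41322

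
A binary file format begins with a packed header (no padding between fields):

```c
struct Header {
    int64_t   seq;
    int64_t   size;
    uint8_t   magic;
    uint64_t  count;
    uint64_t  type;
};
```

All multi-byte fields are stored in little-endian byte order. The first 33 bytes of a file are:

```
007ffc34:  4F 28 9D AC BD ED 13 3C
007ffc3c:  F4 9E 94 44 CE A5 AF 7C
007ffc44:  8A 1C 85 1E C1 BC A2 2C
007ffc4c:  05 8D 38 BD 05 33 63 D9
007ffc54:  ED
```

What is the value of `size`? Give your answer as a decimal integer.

8984582086959865588

`size` follows `seq` (8 bytes), so it starts at byte offset 8 and occupies 8 bytes.
Bytes at offsets 8..15: F4 9E 94 44 CE A5 AF 7C.
Little-endian stores the least-significant byte at the lowest address.
Reassemble most-significant byte first: 7C AF A5 CE 44 94 9E F4 → 0x7CAFA5CE44949EF4.
0x7CAFA5CE44949EF4 = 8984582086959865588.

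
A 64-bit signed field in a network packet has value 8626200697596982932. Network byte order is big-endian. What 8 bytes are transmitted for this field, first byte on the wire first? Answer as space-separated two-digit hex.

8626200697596982932 in hexadecimal, padded to 64 bits, is 0x77B66BD4B57EB694.
Split into bytes (most-significant first): 77 B6 6B D4 B5 7E B6 94.
Big-endian stores the most-significant byte at the lowest address.
So the memory order matches the most-significant-first order: 77 B6 6B D4 B5 7E B6 94.

77 B6 6B D4 B5 7E B6 94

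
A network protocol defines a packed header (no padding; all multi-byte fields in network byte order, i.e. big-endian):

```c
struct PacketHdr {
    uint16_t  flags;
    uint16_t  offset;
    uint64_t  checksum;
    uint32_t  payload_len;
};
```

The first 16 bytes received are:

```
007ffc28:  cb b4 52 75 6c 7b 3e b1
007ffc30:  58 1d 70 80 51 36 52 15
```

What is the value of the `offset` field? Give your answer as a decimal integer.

21109

`offset` follows `flags` (2 bytes), so it starts at byte offset 2 and occupies 2 bytes.
Bytes at offsets 2..3: 52 75.
In big-endian order the high byte comes first in memory.
The bytes are already most-significant first: 0x5275.
0x5275 = 21109.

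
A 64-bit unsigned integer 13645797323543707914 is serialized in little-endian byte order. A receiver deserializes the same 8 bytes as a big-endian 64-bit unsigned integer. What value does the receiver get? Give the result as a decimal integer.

13645797323543707914 in 64-bit hexadecimal is 0xBD5F9C5E02CC810A.
Stored little-endian, the bytes at ascending addresses are 0A 81 CC 02 5E 9C 5F BD.
Read back as big-endian, the last byte is least significant, giving 0x0A81CC025E9C5FBD.
0x0A81CC025E9C5FBD = 757110522924261309.

757110522924261309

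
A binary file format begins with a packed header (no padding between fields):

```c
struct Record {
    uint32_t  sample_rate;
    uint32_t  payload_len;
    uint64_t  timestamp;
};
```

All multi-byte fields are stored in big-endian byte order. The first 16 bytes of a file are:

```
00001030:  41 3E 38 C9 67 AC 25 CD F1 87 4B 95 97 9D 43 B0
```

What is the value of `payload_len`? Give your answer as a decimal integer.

`payload_len` follows `sample_rate` (4 bytes), so it starts at byte offset 4 and occupies 4 bytes.
Bytes at offsets 4..7: 67 AC 25 CD.
Big-endian stores the most-significant byte at the lowest address.
The bytes are already most-significant first: 0x67AC25CD.
0x67AC25CD = 1739335117.

1739335117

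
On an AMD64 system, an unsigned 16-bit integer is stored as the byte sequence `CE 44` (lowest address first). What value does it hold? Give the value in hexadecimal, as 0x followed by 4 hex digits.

Little-endian stores the least-significant byte at the lowest address.
Reassemble most-significant byte first: 44 CE → 0x44CE.

0x44CE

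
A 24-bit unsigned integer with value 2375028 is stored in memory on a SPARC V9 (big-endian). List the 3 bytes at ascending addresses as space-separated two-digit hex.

24 3D 74

2375028 in hexadecimal, padded to 24 bits, is 0x243D74.
Split into bytes (most-significant first): 24 3D 74.
Big-endian: lowest address holds the most-significant byte.
So the memory order matches the most-significant-first order: 24 3D 74.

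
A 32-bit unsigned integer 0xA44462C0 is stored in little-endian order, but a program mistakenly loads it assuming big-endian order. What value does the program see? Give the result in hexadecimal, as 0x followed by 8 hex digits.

0xC06244A4

Stored little-endian, the bytes at ascending addresses are C0 62 44 A4.
Read back as big-endian, the last byte is least significant, giving 0xC06244A4.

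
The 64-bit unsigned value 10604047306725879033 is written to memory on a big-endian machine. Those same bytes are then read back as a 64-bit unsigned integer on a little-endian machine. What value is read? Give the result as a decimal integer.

17972975245738650003

10604047306725879033 in 64-bit hexadecimal is 0x932924D7C2D56CF9.
Stored big-endian, the bytes at ascending addresses are 93 29 24 D7 C2 D5 6C F9.
Read back as little-endian, the first byte is least significant, giving 0xF96CD5C2D7242993.
0xF96CD5C2D7242993 = 17972975245738650003.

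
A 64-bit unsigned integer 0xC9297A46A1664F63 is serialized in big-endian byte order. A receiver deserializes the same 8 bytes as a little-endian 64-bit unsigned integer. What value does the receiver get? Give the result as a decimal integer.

7156051175773186505

Stored big-endian, the bytes at ascending addresses are C9 29 7A 46 A1 66 4F 63.
Read back as little-endian, the first byte is least significant, giving 0x634F66A1467A29C9.
0x634F66A1467A29C9 = 7156051175773186505.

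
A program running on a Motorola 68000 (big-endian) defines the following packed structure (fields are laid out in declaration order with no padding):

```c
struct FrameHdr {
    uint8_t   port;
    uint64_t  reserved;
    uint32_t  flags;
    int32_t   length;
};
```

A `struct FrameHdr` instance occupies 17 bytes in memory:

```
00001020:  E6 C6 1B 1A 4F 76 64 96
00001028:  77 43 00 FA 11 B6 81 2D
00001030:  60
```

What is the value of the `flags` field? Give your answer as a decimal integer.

`flags` follows `port` (1 B), `reserved` (8 B), so it starts at offset 1 + 8 = 9 and occupies 4 bytes.
Bytes at offsets 9..12: 43 00 FA 11.
In big-endian order the high byte comes first in memory.
The bytes are already most-significant first: 0x4300FA11.
0x4300FA11 = 1124137489.

1124137489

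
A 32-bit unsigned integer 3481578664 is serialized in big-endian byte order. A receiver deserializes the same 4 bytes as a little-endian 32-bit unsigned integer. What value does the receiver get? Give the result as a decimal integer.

2829878479

3481578664 in 32-bit hexadecimal is 0xCF84ACA8.
Stored big-endian, the bytes at ascending addresses are CF 84 AC A8.
Read back as little-endian, the first byte is least significant, giving 0xA8AC84CF.
0xA8AC84CF = 2829878479.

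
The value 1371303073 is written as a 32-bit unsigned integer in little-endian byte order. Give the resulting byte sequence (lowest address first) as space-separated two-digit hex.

1371303073 in hexadecimal, padded to 32 bits, is 0x51BC6CA1.
Split into bytes (most-significant first): 51 BC 6C A1.
Little-endian: lowest address holds the least-significant byte.
So at ascending addresses the bytes are A1 6C BC 51.

A1 6C BC 51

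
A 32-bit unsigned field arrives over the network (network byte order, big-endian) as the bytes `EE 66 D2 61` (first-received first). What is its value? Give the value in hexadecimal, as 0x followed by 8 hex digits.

0xEE66D261

Big-endian: lowest address holds the most-significant byte.
The bytes are already most-significant first: 0xEE66D261.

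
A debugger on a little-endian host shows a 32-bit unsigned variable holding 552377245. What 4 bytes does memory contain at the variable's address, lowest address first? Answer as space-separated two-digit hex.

9D 9B EC 20

552377245 in hexadecimal, padded to 32 bits, is 0x20EC9B9D.
Split into bytes (most-significant first): 20 EC 9B 9D.
In little-endian order the low byte comes first in memory.
So at ascending addresses the bytes are 9D 9B EC 20.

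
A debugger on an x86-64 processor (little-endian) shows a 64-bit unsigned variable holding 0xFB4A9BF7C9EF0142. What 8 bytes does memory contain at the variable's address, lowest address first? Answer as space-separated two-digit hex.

42 01 EF C9 F7 9B 4A FB

Split into bytes (most-significant first): FB 4A 9B F7 C9 EF 01 42.
In little-endian order the low byte comes first in memory.
So at ascending addresses the bytes are 42 01 EF C9 F7 9B 4A FB.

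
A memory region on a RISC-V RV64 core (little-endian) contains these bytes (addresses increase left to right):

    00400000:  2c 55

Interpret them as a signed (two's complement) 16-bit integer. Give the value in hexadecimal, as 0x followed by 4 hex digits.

0x552C

Little-endian stores the least-significant byte at the lowest address.
Reassemble most-significant byte first: 55 2C → 0x552C.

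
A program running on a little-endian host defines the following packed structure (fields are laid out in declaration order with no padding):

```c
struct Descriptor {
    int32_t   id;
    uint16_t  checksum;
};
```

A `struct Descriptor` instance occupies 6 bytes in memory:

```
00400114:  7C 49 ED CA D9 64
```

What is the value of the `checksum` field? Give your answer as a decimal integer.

25817

`checksum` follows `id` (4 bytes), so it starts at byte offset 4 and occupies 2 bytes.
Bytes at offsets 4..5: D9 64.
Little-endian stores the least-significant byte at the lowest address.
Reassemble most-significant byte first: 64 D9 → 0x64D9.
0x64D9 = 25817.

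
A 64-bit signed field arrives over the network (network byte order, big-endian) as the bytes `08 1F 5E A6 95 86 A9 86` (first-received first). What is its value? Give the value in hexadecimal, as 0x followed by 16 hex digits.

Big-endian stores the most-significant byte at the lowest address.
The bytes are already most-significant first: 0x081F5EA69586A986.

0x081F5EA69586A986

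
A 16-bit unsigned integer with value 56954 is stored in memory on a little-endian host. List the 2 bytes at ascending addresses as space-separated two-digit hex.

7A DE

56954 in hexadecimal, padded to 16 bits, is 0xDE7A.
Split into bytes (most-significant first): DE 7A.
In little-endian order the low byte comes first in memory.
So at ascending addresses the bytes are 7A DE.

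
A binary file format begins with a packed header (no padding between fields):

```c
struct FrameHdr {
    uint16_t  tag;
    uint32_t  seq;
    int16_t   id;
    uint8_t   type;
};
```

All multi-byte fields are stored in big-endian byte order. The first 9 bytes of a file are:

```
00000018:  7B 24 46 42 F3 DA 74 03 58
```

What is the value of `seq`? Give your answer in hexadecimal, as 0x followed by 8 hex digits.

`seq` follows `tag` (2 bytes), so it starts at byte offset 2 and occupies 4 bytes.
Bytes at offsets 2..5: 46 42 F3 DA.
Big-endian: lowest address holds the most-significant byte.
The bytes are already most-significant first: 0x4642F3DA.

0x4642F3DA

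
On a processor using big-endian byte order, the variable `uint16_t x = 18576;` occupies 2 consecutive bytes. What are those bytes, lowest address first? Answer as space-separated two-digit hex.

18576 in hexadecimal, padded to 16 bits, is 0x4890.
Split into bytes (most-significant first): 48 90.
Big-endian: lowest address holds the most-significant byte.
So the memory order matches the most-significant-first order: 48 90.

48 90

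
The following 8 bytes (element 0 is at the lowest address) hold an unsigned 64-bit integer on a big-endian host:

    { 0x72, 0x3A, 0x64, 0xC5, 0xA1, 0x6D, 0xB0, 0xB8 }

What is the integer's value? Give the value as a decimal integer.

Big-endian: lowest address holds the most-significant byte.
The bytes are already most-significant first: 0x723A64C5A16DB0B8.
0x723A64C5A16DB0B8 = 8231002068952658104.

8231002068952658104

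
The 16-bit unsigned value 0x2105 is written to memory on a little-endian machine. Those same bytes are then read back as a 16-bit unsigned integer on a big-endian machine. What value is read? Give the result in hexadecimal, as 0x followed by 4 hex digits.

0x0521

Stored little-endian, the bytes at ascending addresses are 05 21.
Read back as big-endian, the last byte is least significant, giving 0x0521.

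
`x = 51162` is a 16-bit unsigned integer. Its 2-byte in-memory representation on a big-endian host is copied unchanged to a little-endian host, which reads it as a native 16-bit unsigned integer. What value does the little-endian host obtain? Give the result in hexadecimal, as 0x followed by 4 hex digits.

0xDAC7

51162 in 16-bit hexadecimal is 0xC7DA.
Stored big-endian, the bytes at ascending addresses are C7 DA.
Read back as little-endian, the first byte is least significant, giving 0xDAC7.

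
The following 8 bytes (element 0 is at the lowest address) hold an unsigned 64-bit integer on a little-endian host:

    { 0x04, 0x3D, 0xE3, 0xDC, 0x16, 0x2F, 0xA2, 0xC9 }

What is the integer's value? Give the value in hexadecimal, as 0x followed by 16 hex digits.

0xC9A22F16DCE33D04

Little-endian stores the least-significant byte at the lowest address.
Reassemble most-significant byte first: C9 A2 2F 16 DC E3 3D 04 → 0xC9A22F16DCE33D04.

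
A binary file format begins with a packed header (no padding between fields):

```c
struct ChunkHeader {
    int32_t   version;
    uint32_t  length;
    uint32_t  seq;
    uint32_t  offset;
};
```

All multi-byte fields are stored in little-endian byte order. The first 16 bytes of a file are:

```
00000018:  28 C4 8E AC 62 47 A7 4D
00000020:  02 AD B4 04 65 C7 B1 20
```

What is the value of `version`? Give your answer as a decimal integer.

`version` is the first field, at byte offset 0, occupying 4 bytes.
Bytes at offsets 0..3: 28 C4 8E AC.
In little-endian order the low byte comes first in memory.
Reassemble most-significant byte first: AC 8E C4 28 → 0xAC8EC428.
Top bit is set, so as a signed 32-bit value this is 0xAC8EC428 − 2^32 = -1399929816.

-1399929816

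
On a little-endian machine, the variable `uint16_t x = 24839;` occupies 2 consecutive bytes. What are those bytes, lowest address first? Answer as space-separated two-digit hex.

24839 in hexadecimal, padded to 16 bits, is 0x6107.
Split into bytes (most-significant first): 61 07.
Little-endian stores the least-significant byte at the lowest address.
So at ascending addresses the bytes are 07 61.

07 61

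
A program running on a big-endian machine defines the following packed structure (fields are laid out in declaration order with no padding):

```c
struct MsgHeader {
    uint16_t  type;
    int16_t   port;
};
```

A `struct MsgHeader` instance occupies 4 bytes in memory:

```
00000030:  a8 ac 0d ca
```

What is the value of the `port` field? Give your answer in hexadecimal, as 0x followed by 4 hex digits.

`port` follows `type` (2 bytes), so it starts at byte offset 2 and occupies 2 bytes.
Bytes at offsets 2..3: 0D CA.
Big-endian: lowest address holds the most-significant byte.
The bytes are already most-significant first: 0x0DCA.

0x0DCA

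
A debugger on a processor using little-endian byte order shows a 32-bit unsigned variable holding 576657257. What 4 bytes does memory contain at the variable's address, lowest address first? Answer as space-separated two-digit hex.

69 17 5F 22

576657257 in hexadecimal, padded to 32 bits, is 0x225F1769.
Split into bytes (most-significant first): 22 5F 17 69.
In little-endian order the low byte comes first in memory.
So at ascending addresses the bytes are 69 17 5F 22.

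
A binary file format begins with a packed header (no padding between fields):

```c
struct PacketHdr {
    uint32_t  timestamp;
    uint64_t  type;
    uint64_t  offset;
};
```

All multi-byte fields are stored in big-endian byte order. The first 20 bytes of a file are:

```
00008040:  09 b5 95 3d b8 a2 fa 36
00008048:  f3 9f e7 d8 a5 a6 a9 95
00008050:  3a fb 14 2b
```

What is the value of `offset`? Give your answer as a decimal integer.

11936414320796832811

`offset` follows `timestamp` (4 B), `type` (8 B), so it starts at offset 4 + 8 = 12 and occupies 8 bytes.
Bytes at offsets 12..19: A5 A6 A9 95 3A FB 14 2B.
Big-endian: lowest address holds the most-significant byte.
The bytes are already most-significant first: 0xA5A6A9953AFB142B.
0xA5A6A9953AFB142B = 11936414320796832811.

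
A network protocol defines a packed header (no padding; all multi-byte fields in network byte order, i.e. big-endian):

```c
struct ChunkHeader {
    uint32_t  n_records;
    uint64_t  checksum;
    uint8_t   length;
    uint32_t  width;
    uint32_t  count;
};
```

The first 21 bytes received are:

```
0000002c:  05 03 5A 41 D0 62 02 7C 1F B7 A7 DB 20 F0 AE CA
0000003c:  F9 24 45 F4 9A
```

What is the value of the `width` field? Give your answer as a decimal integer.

`width` follows `n_records` (4 B), `checksum` (8 B), `length` (1 B), so it starts at offset 4 + 8 + 1 = 13 and occupies 4 bytes.
Bytes at offsets 13..16: F0 AE CA F9.
Big-endian: lowest address holds the most-significant byte.
The bytes are already most-significant first: 0xF0AECAF9.
0xF0AECAF9 = 4037987065.

4037987065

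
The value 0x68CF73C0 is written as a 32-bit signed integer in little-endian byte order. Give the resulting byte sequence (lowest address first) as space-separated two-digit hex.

Split into bytes (most-significant first): 68 CF 73 C0.
Little-endian stores the least-significant byte at the lowest address.
So at ascending addresses the bytes are C0 73 CF 68.

C0 73 CF 68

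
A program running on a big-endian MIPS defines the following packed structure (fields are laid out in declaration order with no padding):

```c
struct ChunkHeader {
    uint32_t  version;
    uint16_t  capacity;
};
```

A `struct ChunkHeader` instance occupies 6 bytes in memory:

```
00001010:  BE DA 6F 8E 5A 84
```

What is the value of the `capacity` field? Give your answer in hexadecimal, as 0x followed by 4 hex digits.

0x5A84

`capacity` follows `version` (4 bytes), so it starts at byte offset 4 and occupies 2 bytes.
Bytes at offsets 4..5: 5A 84.
In big-endian order the high byte comes first in memory.
The bytes are already most-significant first: 0x5A84.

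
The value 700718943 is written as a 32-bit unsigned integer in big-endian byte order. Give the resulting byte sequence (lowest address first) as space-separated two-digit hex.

700718943 in hexadecimal, padded to 32 bits, is 0x29C41F5F.
Split into bytes (most-significant first): 29 C4 1F 5F.
Big-endian: lowest address holds the most-significant byte.
So the memory order matches the most-significant-first order: 29 C4 1F 5F.

29 C4 1F 5F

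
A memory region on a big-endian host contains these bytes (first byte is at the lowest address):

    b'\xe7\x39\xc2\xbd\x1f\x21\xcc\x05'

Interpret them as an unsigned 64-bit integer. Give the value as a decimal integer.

Big-endian stores the most-significant byte at the lowest address.
The bytes are already most-significant first: 0xE739C2BD1F21CC05.
0xE739C2BD1F21CC05 = 16661562413960776709.

16661562413960776709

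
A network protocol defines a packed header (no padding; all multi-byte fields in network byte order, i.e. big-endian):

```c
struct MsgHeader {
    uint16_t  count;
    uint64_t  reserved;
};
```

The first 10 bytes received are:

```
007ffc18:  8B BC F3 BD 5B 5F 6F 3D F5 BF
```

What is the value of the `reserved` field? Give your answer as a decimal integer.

17563294587261154751

`reserved` follows `count` (2 bytes), so it starts at byte offset 2 and occupies 8 bytes.
Bytes at offsets 2..9: F3 BD 5B 5F 6F 3D F5 BF.
Big-endian stores the most-significant byte at the lowest address.
The bytes are already most-significant first: 0xF3BD5B5F6F3DF5BF.
0xF3BD5B5F6F3DF5BF = 17563294587261154751.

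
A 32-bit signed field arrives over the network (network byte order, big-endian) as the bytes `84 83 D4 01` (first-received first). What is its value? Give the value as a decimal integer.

-2071735295

Big-endian stores the most-significant byte at the lowest address.
The bytes are already most-significant first: 0x8483D401.
Top bit is set, so as a signed 32-bit value this is 0x8483D401 − 2^32 = -2071735295.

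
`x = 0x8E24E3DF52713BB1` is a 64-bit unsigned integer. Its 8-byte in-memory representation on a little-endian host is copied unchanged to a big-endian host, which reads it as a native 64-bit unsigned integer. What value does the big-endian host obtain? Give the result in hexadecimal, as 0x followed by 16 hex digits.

Stored little-endian, the bytes at ascending addresses are B1 3B 71 52 DF E3 24 8E.
Read back as big-endian, the last byte is least significant, giving 0xB13B7152DFE3248E.

0xB13B7152DFE3248E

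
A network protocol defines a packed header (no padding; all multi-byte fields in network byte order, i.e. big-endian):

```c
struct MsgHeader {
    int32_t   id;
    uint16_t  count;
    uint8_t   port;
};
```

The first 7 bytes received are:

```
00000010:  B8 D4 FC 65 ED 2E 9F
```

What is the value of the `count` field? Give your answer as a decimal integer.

`count` follows `id` (4 bytes), so it starts at byte offset 4 and occupies 2 bytes.
Bytes at offsets 4..5: ED 2E.
Big-endian stores the most-significant byte at the lowest address.
The bytes are already most-significant first: 0xED2E.
0xED2E = 60718.

60718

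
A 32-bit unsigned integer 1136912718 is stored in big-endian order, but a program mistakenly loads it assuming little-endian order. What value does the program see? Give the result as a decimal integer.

1323942723

1136912718 in 32-bit hexadecimal is 0x43C3E94E.
Stored big-endian, the bytes at ascending addresses are 43 C3 E9 4E.
Read back as little-endian, the first byte is least significant, giving 0x4EE9C343.
0x4EE9C343 = 1323942723.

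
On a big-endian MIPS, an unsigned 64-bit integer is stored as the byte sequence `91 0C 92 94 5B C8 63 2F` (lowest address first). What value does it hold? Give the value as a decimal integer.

Big-endian: lowest address holds the most-significant byte.
The bytes are already most-significant first: 0x910C92945BC8632F.
0x910C92945BC8632F = 10451890001112752943.

10451890001112752943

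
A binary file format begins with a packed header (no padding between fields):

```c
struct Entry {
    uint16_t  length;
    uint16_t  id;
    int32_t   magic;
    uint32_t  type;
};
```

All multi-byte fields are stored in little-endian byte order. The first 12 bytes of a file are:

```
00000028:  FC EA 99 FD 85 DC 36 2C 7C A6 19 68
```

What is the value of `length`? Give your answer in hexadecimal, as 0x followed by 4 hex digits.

`length` is the first field, at byte offset 0, occupying 2 bytes.
Bytes at offsets 0..1: FC EA.
Little-endian: lowest address holds the least-significant byte.
Reassemble most-significant byte first: EA FC → 0xEAFC.

0xEAFC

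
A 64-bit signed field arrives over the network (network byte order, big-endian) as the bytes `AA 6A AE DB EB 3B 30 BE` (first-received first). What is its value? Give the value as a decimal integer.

Big-endian: lowest address holds the most-significant byte.
The bytes are already most-significant first: 0xAA6AAEDBEB3B30BE.
Top bit is set, so as a signed 64-bit value this is 0xAA6AAEDBEB3B30BE − 2^64 = -6166924480162877250.

-6166924480162877250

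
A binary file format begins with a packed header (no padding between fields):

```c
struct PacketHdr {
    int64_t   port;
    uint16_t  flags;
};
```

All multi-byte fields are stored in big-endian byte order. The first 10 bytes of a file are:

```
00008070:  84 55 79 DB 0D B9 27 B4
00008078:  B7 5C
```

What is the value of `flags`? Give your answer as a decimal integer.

46940

`flags` follows `port` (8 bytes), so it starts at byte offset 8 and occupies 2 bytes.
Bytes at offsets 8..9: B7 5C.
Big-endian stores the most-significant byte at the lowest address.
The bytes are already most-significant first: 0xB75C.
0xB75C = 46940.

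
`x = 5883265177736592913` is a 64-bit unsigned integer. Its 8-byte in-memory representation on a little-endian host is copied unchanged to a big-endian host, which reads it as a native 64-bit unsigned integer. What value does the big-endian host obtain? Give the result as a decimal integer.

5883265177736592913 in 64-bit hexadecimal is 0x51A58E821E6A3E11.
Stored little-endian, the bytes at ascending addresses are 11 3E 6A 1E 82 8E A5 51.
Read back as big-endian, the last byte is least significant, giving 0x113E6A1E828EA551.
0x113E6A1E828EA551 = 1242547226472785233.

1242547226472785233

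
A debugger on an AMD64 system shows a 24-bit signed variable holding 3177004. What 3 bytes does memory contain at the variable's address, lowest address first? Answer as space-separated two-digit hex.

3177004 in hexadecimal, padded to 24 bits, is 0x307A2C.
Split into bytes (most-significant first): 30 7A 2C.
Little-endian stores the least-significant byte at the lowest address.
So at ascending addresses the bytes are 2C 7A 30.

2C 7A 30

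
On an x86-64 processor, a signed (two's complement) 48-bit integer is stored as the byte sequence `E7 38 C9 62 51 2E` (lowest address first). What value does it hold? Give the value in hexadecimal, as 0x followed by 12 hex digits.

0x2E5162C938E7

In little-endian order the low byte comes first in memory.
Reassemble most-significant byte first: 2E 51 62 C9 38 E7 → 0x2E5162C938E7.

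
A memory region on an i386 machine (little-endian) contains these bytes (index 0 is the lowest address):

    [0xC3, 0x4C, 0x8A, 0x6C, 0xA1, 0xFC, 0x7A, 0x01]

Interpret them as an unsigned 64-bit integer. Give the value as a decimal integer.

106675311437565123

Little-endian stores the least-significant byte at the lowest address.
Reassemble most-significant byte first: 01 7A FC A1 6C 8A 4C C3 → 0x017AFCA16C8A4CC3.
0x017AFCA16C8A4CC3 = 106675311437565123.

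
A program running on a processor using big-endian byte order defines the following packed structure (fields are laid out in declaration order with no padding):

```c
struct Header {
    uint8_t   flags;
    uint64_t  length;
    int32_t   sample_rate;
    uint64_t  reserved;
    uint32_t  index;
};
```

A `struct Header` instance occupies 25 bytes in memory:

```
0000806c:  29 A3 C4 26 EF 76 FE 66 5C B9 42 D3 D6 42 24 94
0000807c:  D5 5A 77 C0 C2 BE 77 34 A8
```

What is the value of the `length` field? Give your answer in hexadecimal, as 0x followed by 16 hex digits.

0xA3C426EF76FE665C

`length` follows `flags` (1 byte), so it starts at byte offset 1 and occupies 8 bytes.
Bytes at offsets 1..8: A3 C4 26 EF 76 FE 66 5C.
In big-endian order the high byte comes first in memory.
The bytes are already most-significant first: 0xA3C426EF76FE665C.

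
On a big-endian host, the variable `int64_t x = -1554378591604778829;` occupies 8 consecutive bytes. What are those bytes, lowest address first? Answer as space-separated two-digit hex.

Two's complement of -1554378591604778829 in 64 bits: 1554378591604778829 = 0x15924317F713274D; invert → 0xEA6DBCE808ECD8B2; add 1 → 0xEA6DBCE808ECD8B3.
Split into bytes (most-significant first): EA 6D BC E8 08 EC D8 B3.
Big-endian stores the most-significant byte at the lowest address.
So the memory order matches the most-significant-first order: EA 6D BC E8 08 EC D8 B3.

EA 6D BC E8 08 EC D8 B3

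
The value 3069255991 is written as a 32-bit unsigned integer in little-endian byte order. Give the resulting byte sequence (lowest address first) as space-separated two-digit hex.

3069255991 in hexadecimal, padded to 32 bits, is 0xB6F12137.
Split into bytes (most-significant first): B6 F1 21 37.
In little-endian order the low byte comes first in memory.
So at ascending addresses the bytes are 37 21 F1 B6.

37 21 F1 B6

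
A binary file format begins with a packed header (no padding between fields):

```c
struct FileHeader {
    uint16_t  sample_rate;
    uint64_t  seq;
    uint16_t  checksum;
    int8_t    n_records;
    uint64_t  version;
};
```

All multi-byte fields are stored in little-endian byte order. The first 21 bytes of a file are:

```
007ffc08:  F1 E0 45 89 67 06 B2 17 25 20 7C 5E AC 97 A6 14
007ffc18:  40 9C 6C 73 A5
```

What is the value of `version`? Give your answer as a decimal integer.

11921992056925628055

`version` follows `sample_rate` (2 B), `seq` (8 B), `checksum` (2 B), `n_records` (1 B), so it starts at offset 2 + 8 + 2 + 1 = 13 and occupies 8 bytes.
Bytes at offsets 13..20: 97 A6 14 40 9C 6C 73 A5.
Little-endian: lowest address holds the least-significant byte.
Reassemble most-significant byte first: A5 73 6C 9C 40 14 A6 97 → 0xA5736C9C4014A697.
0xA5736C9C4014A697 = 11921992056925628055.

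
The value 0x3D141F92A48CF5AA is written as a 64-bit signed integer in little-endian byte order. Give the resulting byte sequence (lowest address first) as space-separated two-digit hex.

AA F5 8C A4 92 1F 14 3D

Split into bytes (most-significant first): 3D 14 1F 92 A4 8C F5 AA.
Little-endian: lowest address holds the least-significant byte.
So at ascending addresses the bytes are AA F5 8C A4 92 1F 14 3D.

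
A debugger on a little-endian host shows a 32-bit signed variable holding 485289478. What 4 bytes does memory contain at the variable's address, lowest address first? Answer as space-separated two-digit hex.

06 EE EC 1C

485289478 in hexadecimal, padded to 32 bits, is 0x1CECEE06.
Split into bytes (most-significant first): 1C EC EE 06.
In little-endian order the low byte comes first in memory.
So at ascending addresses the bytes are 06 EE EC 1C.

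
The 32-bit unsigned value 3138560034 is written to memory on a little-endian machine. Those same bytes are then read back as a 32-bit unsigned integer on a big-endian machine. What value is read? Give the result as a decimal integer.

580915899

3138560034 in 32-bit hexadecimal is 0xBB12A022.
Stored little-endian, the bytes at ascending addresses are 22 A0 12 BB.
Read back as big-endian, the last byte is least significant, giving 0x22A012BB.
0x22A012BB = 580915899.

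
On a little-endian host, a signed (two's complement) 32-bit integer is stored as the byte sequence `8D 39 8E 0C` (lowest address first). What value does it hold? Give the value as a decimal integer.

210647437

Little-endian stores the least-significant byte at the lowest address.
Reassemble most-significant byte first: 0C 8E 39 8D → 0x0C8E398D.
0x0C8E398D = 210647437.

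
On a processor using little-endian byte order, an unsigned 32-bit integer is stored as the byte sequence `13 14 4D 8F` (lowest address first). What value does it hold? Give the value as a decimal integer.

2404193299

Little-endian: lowest address holds the least-significant byte.
Reassemble most-significant byte first: 8F 4D 14 13 → 0x8F4D1413.
0x8F4D1413 = 2404193299.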